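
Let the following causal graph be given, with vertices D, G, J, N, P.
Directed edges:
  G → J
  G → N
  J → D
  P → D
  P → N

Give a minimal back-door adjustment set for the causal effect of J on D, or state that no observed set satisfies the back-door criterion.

J→D: minimal back-door set ∅.

desc(J)\{J}={D}; candidates ⊆ {G,N,P}.
∅: J⊥D given ∅ in G with J→· removed — back-door holds.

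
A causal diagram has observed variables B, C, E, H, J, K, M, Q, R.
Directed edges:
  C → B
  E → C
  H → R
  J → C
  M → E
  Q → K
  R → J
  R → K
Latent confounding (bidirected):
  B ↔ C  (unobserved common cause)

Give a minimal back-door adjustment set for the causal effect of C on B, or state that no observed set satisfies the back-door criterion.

C→B: no observed back-door set.

desc(C)\{C}={B}; candidates ⊆ {E,H,J,K,M,Q,R}.
C↔B: latent back-door arc(s) into C.
size 0: {}; under {} C still reaches {B,E,H,J,K,M,R} ∋ B.
size 1: {E}, {H}, {J} …(+4); under {E} C still reaches {B,H,J,K,R} ∋ B.
size 2: {E,H}, {E,J}, {E,K} …(+18); under {E,H} C still reaches {B,J,K,R} ∋ B.
C↔B cannot be blocked by any observed set — no back-door set.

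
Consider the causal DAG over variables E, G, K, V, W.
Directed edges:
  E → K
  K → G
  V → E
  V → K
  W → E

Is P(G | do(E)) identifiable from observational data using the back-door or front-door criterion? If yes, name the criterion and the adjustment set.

desc(E)\{E}={G,K}; candidates ⊆ {V,W}.
size 0: {}; under {} E still reaches {G,K,V,W} ∋ G.
{V}: E⊥G given {V} in G with E→· removed — back-door holds.
P(G|do(E)) = Σ_{V} P(G|E,V)·P(V).

P(G|do(E)): backdoor, adjust for {V}.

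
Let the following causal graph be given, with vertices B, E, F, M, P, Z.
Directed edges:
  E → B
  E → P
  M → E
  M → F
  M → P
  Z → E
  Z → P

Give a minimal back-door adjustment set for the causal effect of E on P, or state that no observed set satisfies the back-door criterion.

E→P: minimal back-door set {M, Z}.

desc(E)\{E}={B,P}; candidates ⊆ {F,M,Z}.
size 0: {}; under {} E still reaches {F,M,P,Z} ∋ P.
size 1: {F}, {M}, {Z}; under {F} E still reaches {M,P,Z} ∋ P.
{M,Z}: E⊥P given {M,Z} in G with E→· removed — back-door holds.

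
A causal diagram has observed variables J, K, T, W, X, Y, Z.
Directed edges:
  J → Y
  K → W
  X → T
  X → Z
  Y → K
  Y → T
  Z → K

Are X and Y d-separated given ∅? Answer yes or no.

Yes — X ⊥ Y | ∅.

Bayes-Ball from X | ∅ reaches {K,T,W,Z}.
Y ∉ reach(X|∅) ⇒ X ⊥ Y | ∅.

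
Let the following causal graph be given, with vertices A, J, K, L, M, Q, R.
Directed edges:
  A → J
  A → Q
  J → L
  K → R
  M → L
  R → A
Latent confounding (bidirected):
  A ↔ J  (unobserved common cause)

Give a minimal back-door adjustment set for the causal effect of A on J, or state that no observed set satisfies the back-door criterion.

desc(A)\{A}={J,L,Q}; candidates ⊆ {K,M,R}.
A↔J: latent back-door arc(s) into A.
size 0: {}; under {} A still reaches {J,K,L,R} ∋ J.
size 1: {K}, {M}, {R}; under {K} A still reaches {J,L,R} ∋ J.
size 2: {K,M}, {K,R}, {M,R}; under {K,M} A still reaches {J,L,R} ∋ J.
A↔J cannot be blocked by any observed set — no back-door set.

A→J: no observed back-door set.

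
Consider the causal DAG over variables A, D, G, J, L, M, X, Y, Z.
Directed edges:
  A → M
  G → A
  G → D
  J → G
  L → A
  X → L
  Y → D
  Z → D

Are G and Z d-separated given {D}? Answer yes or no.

No — G and Z are d-connected given {D}.

Bayes-Ball from G | {D} reaches {A,J,M,Y,Z}.
Z ∈ reach(G|{D}) ⇒ G ⊥̸ Z | {D}.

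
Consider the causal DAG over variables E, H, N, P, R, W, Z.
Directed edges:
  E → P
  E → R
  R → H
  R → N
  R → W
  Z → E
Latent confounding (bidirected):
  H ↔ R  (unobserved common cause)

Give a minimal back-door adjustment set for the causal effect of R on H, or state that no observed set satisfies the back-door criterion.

R→H: no observed back-door set.

desc(R)\{R}={H,N,W}; candidates ⊆ {E,P,Z}.
R↔H: latent back-door arc(s) into R.
size 0: {}; under {} R still reaches {E,H,P,Z} ∋ H.
size 1: {E}, {P}, {Z}; under {E} R still reaches {H} ∋ H.
size 2: {E,P}, {E,Z}, {P,Z}; under {E,P} R still reaches {H} ∋ H.
R↔H cannot be blocked by any observed set — no back-door set.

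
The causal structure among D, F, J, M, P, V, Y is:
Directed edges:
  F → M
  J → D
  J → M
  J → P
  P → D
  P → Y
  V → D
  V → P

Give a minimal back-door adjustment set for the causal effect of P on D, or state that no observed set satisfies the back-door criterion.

P→D: minimal back-door set {J, V}.

desc(P)\{P}={D,Y}; candidates ⊆ {F,J,M,V}.
size 0: {}; under {} P still reaches {D,J,M,V} ∋ D.
size 1: {F}, {J}, {M} …(+1); under {F} P still reaches {D,J,M,V} ∋ D.
{J,V}: P⊥D given {J,V} in G with P→· removed — back-door holds.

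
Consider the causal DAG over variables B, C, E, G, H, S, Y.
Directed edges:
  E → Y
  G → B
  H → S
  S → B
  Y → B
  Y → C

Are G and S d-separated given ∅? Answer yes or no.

Yes — G ⊥ S | ∅.

Bayes-Ball from G | ∅ reaches {B}.
S ∉ reach(G|∅) ⇒ G ⊥ S | ∅.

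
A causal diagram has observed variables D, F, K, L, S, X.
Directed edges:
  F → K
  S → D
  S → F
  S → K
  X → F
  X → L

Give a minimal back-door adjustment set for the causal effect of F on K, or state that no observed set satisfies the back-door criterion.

F→K: minimal back-door set {S}.

desc(F)\{F}={K}; candidates ⊆ {D,L,S,X}.
size 0: {}; under {} F still reaches {D,K,L,S,X} ∋ K.
{S}: F⊥K given {S} in G with F→· removed — back-door holds.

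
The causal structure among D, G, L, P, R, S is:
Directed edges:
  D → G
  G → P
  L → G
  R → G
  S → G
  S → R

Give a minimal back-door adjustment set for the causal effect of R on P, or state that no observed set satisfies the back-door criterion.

desc(R)\{R}={G,P}; candidates ⊆ {D,L,S}.
size 0: {}; under {} R still reaches {G,P,S} ∋ P.
{S}: R⊥P given {S} in G with R→· removed — back-door holds.

R→P: minimal back-door set {S}.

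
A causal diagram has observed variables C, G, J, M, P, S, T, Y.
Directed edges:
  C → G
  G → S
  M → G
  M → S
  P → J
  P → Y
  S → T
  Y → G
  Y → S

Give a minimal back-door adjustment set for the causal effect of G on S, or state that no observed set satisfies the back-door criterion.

desc(G)\{G}={S,T}; candidates ⊆ {C,J,M,P,Y}.
size 0: {}; under {} G still reaches {C,J,M,P,S,T,Y} ∋ S.
size 1: {C}, {J}, {M} …(+2); under {C} G still reaches {J,M,P,S,T,Y} ∋ S.
{M,Y}: G⊥S given {M,Y} in G with G→· removed — back-door holds.

G→S: minimal back-door set {M, Y}.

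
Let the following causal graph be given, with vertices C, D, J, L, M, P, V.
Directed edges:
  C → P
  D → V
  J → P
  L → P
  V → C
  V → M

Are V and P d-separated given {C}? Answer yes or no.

Bayes-Ball from V | {C} reaches {D,M}.
P ∉ reach(V|{C}) ⇒ V ⊥ P | {C}.

Yes — V ⊥ P | {C}.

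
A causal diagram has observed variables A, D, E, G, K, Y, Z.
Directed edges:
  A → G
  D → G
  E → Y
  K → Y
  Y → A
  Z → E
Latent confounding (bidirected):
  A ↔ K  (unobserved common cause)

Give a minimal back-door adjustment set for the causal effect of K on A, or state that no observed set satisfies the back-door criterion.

desc(K)\{K}={A,G,Y}; candidates ⊆ {D,E,Z}.
K↔A: latent back-door arc(s) into K.
size 0: {}; under {} K still reaches {A,G} ∋ A.
size 1: {D}, {E}, {Z}; under {D} K still reaches {A,G} ∋ A.
size 2: {D,E}, {D,Z}, {E,Z}; under {D,E} K still reaches {A,G} ∋ A.
K↔A cannot be blocked by any observed set — no back-door set.

K→A: no observed back-door set.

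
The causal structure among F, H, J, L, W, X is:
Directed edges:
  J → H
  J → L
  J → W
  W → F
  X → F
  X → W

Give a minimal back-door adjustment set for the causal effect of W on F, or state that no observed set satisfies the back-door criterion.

W→F: minimal back-door set {X}.

desc(W)\{W}={F}; candidates ⊆ {H,J,L,X}.
size 0: {}; under {} W still reaches {F,H,J,L,X} ∋ F.
{X}: W⊥F given {X} in G with W→· removed — back-door holds.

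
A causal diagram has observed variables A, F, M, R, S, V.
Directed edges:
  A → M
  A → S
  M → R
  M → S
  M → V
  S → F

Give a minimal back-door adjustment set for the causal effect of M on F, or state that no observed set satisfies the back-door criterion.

desc(M)\{M}={F,R,S,V}; candidates ⊆ {A}.
size 0: {}; under {} M still reaches {A,F,S} ∋ F.
{A}: M⊥F given {A} in G with M→· removed — back-door holds.

M→F: minimal back-door set {A}.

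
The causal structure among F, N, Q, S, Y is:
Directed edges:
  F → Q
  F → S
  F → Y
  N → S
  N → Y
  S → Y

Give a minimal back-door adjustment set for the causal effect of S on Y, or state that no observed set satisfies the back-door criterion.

S→Y: minimal back-door set {F, N}.

desc(S)\{S}={Y}; candidates ⊆ {F,N,Q}.
size 0: {}; under {} S still reaches {F,N,Q,Y} ∋ Y.
size 1: {F}, {N}, {Q}; under {F} S still reaches {N,Y} ∋ Y.
{F,N}: S⊥Y given {F,N} in G with S→· removed — back-door holds.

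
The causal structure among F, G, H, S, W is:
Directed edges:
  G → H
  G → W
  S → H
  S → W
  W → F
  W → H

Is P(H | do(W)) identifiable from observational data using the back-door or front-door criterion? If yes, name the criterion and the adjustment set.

P(H|do(W)): backdoor, adjust for {G, S}.

desc(W)\{W}={F,H}; candidates ⊆ {G,S}.
size 0: {}; under {} W still reaches {G,H,S} ∋ H.
size 1: {G}, {S}; under {G} W still reaches {H,S} ∋ H.
{G,S}: W⊥H given {G,S} in G with W→· removed — back-door holds.
P(H|do(W)) = Σ_{G,S} P(H|W,G,S)·P(G,S).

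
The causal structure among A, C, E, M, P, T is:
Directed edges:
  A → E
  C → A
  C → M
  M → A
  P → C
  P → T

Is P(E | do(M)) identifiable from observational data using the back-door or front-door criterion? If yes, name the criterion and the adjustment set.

P(E|do(M)): backdoor, adjust for {C}.

desc(M)\{M}={A,E}; candidates ⊆ {C,P,T}.
size 0: {}; under {} M still reaches {A,C,E,P,T} ∋ E.
{C}: M⊥E given {C} in G with M→· removed — back-door holds.
P(E|do(M)) = Σ_{C} P(E|M,C)·P(C).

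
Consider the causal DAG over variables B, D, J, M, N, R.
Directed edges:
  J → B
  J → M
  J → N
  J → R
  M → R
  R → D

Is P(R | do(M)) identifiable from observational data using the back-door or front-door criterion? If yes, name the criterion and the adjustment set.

desc(M)\{M}={D,R}; candidates ⊆ {B,J,N}.
size 0: {}; under {} M still reaches {B,D,J,N,R} ∋ R.
{J}: M⊥R given {J} in G with M→· removed — back-door holds.
P(R|do(M)) = Σ_{J} P(R|M,J)·P(J).

P(R|do(M)): backdoor, adjust for {J}.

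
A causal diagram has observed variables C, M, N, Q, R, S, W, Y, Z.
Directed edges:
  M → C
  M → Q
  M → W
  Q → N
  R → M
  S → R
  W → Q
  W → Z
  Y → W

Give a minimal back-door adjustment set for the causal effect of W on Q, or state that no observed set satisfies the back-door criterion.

W→Q: minimal back-door set {M}.

desc(W)\{W}={N,Q,Z}; candidates ⊆ {C,M,R,S,Y}.
size 0: {}; under {} W still reaches {C,M,N,Q,R,S,Y} ∋ Q.
{M}: W⊥Q given {M} in G with W→· removed — back-door holds.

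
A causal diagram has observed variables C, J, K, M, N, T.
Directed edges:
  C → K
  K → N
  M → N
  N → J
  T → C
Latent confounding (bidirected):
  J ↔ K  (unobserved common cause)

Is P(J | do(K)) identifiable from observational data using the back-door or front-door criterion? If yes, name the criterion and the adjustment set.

P(J|do(K)): frontdoor, adjust for {N}.

desc(K)\{K}={J,N}; candidates ⊆ {C,M,T}.
K↔J: latent back-door arc(s) into K.
size 0: {}; under {} K still reaches {C,J,T} ∋ J.
size 1: {C}, {M}, {T}; under {C} K still reaches {J} ∋ J.
size 2: {C,M}, {C,T}, {M,T}; under {C,M} K still reaches {J} ∋ J.
K↔J cannot be blocked by any observed set — no back-door set.
{N}: (i) intercepts every directed K→J path; (ii) no back-door K→{N}; (iii) {K} blocks every back-door {N}→J. Front-door holds.
P(J|do(K)) = Σ_{N} P(N|K) Σ_{K'} P(J|N,K')P(K').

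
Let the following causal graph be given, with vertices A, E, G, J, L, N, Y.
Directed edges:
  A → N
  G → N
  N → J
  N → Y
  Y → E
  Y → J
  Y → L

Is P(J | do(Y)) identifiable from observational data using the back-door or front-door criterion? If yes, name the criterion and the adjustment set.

P(J|do(Y)): backdoor, adjust for {N}.

desc(Y)\{Y}={E,J,L}; candidates ⊆ {A,G,N}.
size 0: {}; under {} Y still reaches {A,G,J,N} ∋ J.
{N}: Y⊥J given {N} in G with Y→· removed — back-door holds.
P(J|do(Y)) = Σ_{N} P(J|Y,N)·P(N).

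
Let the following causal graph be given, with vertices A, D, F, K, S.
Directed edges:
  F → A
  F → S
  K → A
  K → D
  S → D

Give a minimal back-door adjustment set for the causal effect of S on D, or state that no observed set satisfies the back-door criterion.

desc(S)\{S}={D}; candidates ⊆ {A,F,K}.
∅: S⊥D given ∅ in G with S→· removed — back-door holds.

S→D: minimal back-door set ∅.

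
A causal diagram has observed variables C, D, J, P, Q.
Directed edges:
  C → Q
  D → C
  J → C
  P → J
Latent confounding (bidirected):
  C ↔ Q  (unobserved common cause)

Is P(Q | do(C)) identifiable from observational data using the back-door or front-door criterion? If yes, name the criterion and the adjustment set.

desc(C)\{C}={Q}; candidates ⊆ {D,J,P}.
C↔Q: latent back-door arc(s) into C.
size 0: {}; under {} C still reaches {D,J,P,Q} ∋ Q.
size 1: {D}, {J}, {P}; under {D} C still reaches {J,P,Q} ∋ Q.
size 2: {D,J}, {D,P}, {J,P}; under {D,J} C still reaches {Q} ∋ Q.
C↔Q cannot be blocked by any observed set — no back-door set.
No mediator lies on a directed C→…→Q path.
Neither criterion identifies P(Q|do(C)) in this graph.

P(Q|do(C)): not identifiable (no BD/FD set).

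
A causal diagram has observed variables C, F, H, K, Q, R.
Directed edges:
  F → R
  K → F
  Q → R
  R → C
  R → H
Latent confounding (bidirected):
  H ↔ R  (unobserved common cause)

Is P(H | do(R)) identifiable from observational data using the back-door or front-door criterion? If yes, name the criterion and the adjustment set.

desc(R)\{R}={C,H}; candidates ⊆ {F,K,Q}.
R↔H: latent back-door arc(s) into R.
size 0: {}; under {} R still reaches {F,H,K,Q} ∋ H.
size 1: {F}, {K}, {Q}; under {F} R still reaches {H,Q} ∋ H.
size 2: {F,K}, {F,Q}, {K,Q}; under {F,K} R still reaches {H,Q} ∋ H.
R↔H cannot be blocked by any observed set — no back-door set.
No mediator lies on a directed R→…→H path.
Neither criterion identifies P(H|do(R)) in this graph.

P(H|do(R)): not identifiable (no BD/FD set).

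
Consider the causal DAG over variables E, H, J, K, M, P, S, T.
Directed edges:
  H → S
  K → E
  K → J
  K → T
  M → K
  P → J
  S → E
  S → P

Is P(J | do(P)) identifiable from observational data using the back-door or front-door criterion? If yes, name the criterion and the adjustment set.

desc(P)\{P}={J}; candidates ⊆ {E,H,K,M,S,T}.
∅: P⊥J given ∅ in G with P→· removed — back-door holds.
P(J|do(P)) = P(J|P) — no adjustment needed.

P(J|do(P)): backdoor, adjust for ∅.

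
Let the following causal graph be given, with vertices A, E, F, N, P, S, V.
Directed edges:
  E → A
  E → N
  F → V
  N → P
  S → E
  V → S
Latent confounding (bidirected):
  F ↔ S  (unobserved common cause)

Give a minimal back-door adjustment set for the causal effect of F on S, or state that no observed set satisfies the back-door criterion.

desc(F)\{F}={A,E,N,P,S,V}; candidates ⊆ {—}.
F↔S: latent back-door arc(s) into F.
size 0: {}; under {} F still reaches {A,E,N,P,S} ∋ S.
F↔S cannot be blocked by any observed set — no back-door set.

F→S: no observed back-door set.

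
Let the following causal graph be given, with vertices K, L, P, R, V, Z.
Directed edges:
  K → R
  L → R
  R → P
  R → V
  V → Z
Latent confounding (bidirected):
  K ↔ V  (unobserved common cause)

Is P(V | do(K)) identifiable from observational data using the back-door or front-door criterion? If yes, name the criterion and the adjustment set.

desc(K)\{K}={P,R,V,Z}; candidates ⊆ {L}.
K↔V: latent back-door arc(s) into K.
size 0: {}; under {} K still reaches {V,Z} ∋ V.
size 1: {L}; under {L} K still reaches {V,Z} ∋ V.
K↔V cannot be blocked by any observed set — no back-door set.
{R}: (i) intercepts every directed K→V path; (ii) no back-door K→{R}; (iii) {K} blocks every back-door {R}→V. Front-door holds.
P(V|do(K)) = Σ_{R} P(R|K) Σ_{K'} P(V|R,K')P(K').

P(V|do(K)): frontdoor, adjust for {R}.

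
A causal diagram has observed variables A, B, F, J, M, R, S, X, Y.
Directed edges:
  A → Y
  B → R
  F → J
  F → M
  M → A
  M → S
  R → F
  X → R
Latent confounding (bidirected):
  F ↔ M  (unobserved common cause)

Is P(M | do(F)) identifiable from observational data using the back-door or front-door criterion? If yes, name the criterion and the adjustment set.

P(M|do(F)): not identifiable (no BD/FD set).

desc(F)\{F}={A,J,M,S,Y}; candidates ⊆ {B,R,X}.
F↔M: latent back-door arc(s) into F.
size 0: {}; under {} F still reaches {A,B,M,R,S,X,Y} ∋ M.
size 1: {B}, {R}, {X}; under {B} F still reaches {A,M,R,S,X,Y} ∋ M.
size 2: {B,R}, {B,X}, {R,X}; under {B,R} F still reaches {A,M,S,Y} ∋ M.
F↔M cannot be blocked by any observed set — no back-door set.
No mediator lies on a directed F→…→M path.
Neither criterion identifies P(M|do(F)) in this graph.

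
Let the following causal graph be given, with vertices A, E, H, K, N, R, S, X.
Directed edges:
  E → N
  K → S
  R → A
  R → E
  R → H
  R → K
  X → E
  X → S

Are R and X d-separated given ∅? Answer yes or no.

Bayes-Ball from R | ∅ reaches {A,E,H,K,N,S}.
X ∉ reach(R|∅) ⇒ R ⊥ X | ∅.

Yes — R ⊥ X | ∅.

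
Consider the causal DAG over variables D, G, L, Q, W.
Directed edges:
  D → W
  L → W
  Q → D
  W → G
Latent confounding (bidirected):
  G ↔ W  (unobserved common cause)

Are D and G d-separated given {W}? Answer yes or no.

No — D and G are d-connected given {W}.

Bayes-Ball from D | {W} reaches {G,L,Q}.
G ∈ reach(D|{W}) ⇒ D ⊥̸ G | {W}.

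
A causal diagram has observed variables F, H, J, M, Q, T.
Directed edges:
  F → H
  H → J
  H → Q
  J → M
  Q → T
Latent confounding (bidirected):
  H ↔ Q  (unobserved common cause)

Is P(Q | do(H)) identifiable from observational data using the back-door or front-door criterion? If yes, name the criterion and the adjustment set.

P(Q|do(H)): not identifiable (no BD/FD set).

desc(H)\{H}={J,M,Q,T}; candidates ⊆ {F}.
H↔Q: latent back-door arc(s) into H.
size 0: {}; under {} H still reaches {F,Q,T} ∋ Q.
size 1: {F}; under {F} H still reaches {Q,T} ∋ Q.
H↔Q cannot be blocked by any observed set — no back-door set.
No mediator lies on a directed H→…→Q path.
Neither criterion identifies P(Q|do(H)) in this graph.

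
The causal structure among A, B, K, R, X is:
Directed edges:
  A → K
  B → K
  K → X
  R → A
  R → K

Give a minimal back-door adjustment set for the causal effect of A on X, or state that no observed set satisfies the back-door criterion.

A→X: minimal back-door set {R}.

desc(A)\{A}={K,X}; candidates ⊆ {B,R}.
size 0: {}; under {} A still reaches {K,R,X} ∋ X.
{R}: A⊥X given {R} in G with A→· removed — back-door holds.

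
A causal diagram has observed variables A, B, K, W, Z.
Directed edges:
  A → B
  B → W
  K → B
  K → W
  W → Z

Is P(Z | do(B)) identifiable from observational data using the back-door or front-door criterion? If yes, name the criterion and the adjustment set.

desc(B)\{B}={W,Z}; candidates ⊆ {A,K}.
size 0: {}; under {} B still reaches {A,K,W,Z} ∋ Z.
{K}: B⊥Z given {K} in G with B→· removed — back-door holds.
P(Z|do(B)) = Σ_{K} P(Z|B,K)·P(K).

P(Z|do(B)): backdoor, adjust for {K}.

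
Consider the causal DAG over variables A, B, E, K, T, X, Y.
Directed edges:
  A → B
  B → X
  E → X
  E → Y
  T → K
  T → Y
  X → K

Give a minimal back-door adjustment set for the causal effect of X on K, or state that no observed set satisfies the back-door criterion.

desc(X)\{X}={K}; candidates ⊆ {A,B,E,T,Y}.
∅: X⊥K given ∅ in G with X→· removed — back-door holds.

X→K: minimal back-door set ∅.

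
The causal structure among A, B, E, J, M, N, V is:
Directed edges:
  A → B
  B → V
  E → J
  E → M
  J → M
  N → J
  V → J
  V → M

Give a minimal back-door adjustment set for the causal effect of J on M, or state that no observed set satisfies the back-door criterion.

J→M: minimal back-door set {E, V}.

desc(J)\{J}={M}; candidates ⊆ {A,B,E,N,V}.
size 0: {}; under {} J still reaches {A,B,E,M,N,V} ∋ M.
size 1: {A}, {B}, {E} …(+2); under {A} J still reaches {B,E,M,N,V} ∋ M.
{E,V}: J⊥M given {E,V} in G with J→· removed — back-door holds.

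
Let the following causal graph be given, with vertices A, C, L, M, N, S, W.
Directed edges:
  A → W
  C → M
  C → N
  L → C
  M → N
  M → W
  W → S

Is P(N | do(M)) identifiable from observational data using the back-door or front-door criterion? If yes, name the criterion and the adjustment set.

P(N|do(M)): backdoor, adjust for {C}.

desc(M)\{M}={N,S,W}; candidates ⊆ {A,C,L}.
size 0: {}; under {} M still reaches {C,L,N} ∋ N.
{C}: M⊥N given {C} in G with M→· removed — back-door holds.
P(N|do(M)) = Σ_{C} P(N|M,C)·P(C).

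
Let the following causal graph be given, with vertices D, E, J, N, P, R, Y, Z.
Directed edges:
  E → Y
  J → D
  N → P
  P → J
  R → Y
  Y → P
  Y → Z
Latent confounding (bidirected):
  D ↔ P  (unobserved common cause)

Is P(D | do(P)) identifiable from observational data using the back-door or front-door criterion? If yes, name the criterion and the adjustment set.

P(D|do(P)): frontdoor, adjust for {J}.

desc(P)\{P}={D,J}; candidates ⊆ {E,N,R,Y,Z}.
P↔D: latent back-door arc(s) into P.
size 0: {}; under {} P still reaches {D,E,N,R,Y,Z} ∋ D.
size 1: {E}, {N}, {R} …(+2); under {E} P still reaches {D,N,R,Y,Z} ∋ D.
size 2: {E,N}, {E,R}, {E,Y} …(+7); under {E,N} P still reaches {D,R,Y,Z} ∋ D.
P↔D cannot be blocked by any observed set — no back-door set.
{J}: (i) intercepts every directed P→D path; (ii) no back-door P→{J}; (iii) {P} blocks every back-door {J}→D. Front-door holds.
P(D|do(P)) = Σ_{J} P(J|P) Σ_{P'} P(D|J,P')P(P').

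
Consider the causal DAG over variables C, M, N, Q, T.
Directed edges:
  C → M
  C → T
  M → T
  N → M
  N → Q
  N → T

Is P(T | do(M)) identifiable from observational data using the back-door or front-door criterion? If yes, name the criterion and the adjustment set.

desc(M)\{M}={T}; candidates ⊆ {C,N,Q}.
size 0: {}; under {} M still reaches {C,N,Q,T} ∋ T.
size 1: {C}, {N}, {Q}; under {C} M still reaches {N,Q,T} ∋ T.
{C,N}: M⊥T given {C,N} in G with M→· removed — back-door holds.
P(T|do(M)) = Σ_{C,N} P(T|M,C,N)·P(C,N).

P(T|do(M)): backdoor, adjust for {C, N}.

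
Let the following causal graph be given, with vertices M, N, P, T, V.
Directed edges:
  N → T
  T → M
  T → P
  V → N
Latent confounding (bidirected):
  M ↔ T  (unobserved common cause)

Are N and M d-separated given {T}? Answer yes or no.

No — N and M are d-connected given {T}.

Bayes-Ball from N | {T} reaches {M,V}.
M ∈ reach(N|{T}) ⇒ N ⊥̸ M | {T}.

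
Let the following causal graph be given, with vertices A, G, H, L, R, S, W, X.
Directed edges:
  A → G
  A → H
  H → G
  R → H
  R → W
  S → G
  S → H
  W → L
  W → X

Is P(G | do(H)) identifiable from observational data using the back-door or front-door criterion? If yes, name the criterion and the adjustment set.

P(G|do(H)): backdoor, adjust for {A, S}.

desc(H)\{H}={G}; candidates ⊆ {A,L,R,S,W,X}.
size 0: {}; under {} H still reaches {A,G,L,R,S,W,X} ∋ G.
size 1: {A}, {L}, {R} …(+3); under {A} H still reaches {G,L,R,S,W,X} ∋ G.
{A,S}: H⊥G given {A,S} in G with H→· removed — back-door holds.
P(G|do(H)) = Σ_{A,S} P(G|H,A,S)·P(A,S).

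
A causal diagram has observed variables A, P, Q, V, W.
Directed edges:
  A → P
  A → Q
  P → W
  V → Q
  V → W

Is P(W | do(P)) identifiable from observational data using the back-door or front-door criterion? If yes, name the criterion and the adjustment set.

P(W|do(P)): backdoor, adjust for ∅.

desc(P)\{P}={W}; candidates ⊆ {A,Q,V}.
∅: P⊥W given ∅ in G with P→· removed — back-door holds.
P(W|do(P)) = P(W|P) — no adjustment needed.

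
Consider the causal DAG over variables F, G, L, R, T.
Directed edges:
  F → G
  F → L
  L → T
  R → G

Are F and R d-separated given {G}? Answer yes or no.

No — F and R are d-connected given {G}.

Bayes-Ball from F | {G} reaches {L,R,T}.
R ∈ reach(F|{G}) ⇒ F ⊥̸ R | {G}.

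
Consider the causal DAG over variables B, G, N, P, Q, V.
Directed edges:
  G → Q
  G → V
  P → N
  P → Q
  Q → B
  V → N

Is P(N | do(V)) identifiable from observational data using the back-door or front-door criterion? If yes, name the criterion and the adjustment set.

desc(V)\{V}={N}; candidates ⊆ {B,G,P,Q}.
∅: V⊥N given ∅ in G with V→· removed — back-door holds.
P(N|do(V)) = P(N|V) — no adjustment needed.

P(N|do(V)): backdoor, adjust for ∅.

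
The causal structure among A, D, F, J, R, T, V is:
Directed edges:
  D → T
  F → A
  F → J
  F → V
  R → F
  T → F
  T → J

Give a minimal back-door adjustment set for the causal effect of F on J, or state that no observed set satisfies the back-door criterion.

desc(F)\{F}={A,J,V}; candidates ⊆ {D,R,T}.
size 0: {}; under {} F still reaches {D,J,R,T} ∋ J.
{T}: F⊥J given {T} in G with F→· removed — back-door holds.

F→J: minimal back-door set {T}.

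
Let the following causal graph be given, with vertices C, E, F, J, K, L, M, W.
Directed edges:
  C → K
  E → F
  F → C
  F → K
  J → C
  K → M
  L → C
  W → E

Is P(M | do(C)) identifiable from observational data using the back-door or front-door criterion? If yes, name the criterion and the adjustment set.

P(M|do(C)): backdoor, adjust for {F}.

desc(C)\{C}={K,M}; candidates ⊆ {E,F,J,L,W}.
size 0: {}; under {} C still reaches {E,F,J,K,L,M,W} ∋ M.
{F}: C⊥M given {F} in G with C→· removed — back-door holds.
P(M|do(C)) = Σ_{F} P(M|C,F)·P(F).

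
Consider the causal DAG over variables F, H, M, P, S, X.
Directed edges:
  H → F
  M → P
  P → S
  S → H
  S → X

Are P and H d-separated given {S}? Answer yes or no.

Bayes-Ball from P | {S} reaches {M}.
H ∉ reach(P|{S}) ⇒ P ⊥ H | {S}.

Yes — P ⊥ H | {S}.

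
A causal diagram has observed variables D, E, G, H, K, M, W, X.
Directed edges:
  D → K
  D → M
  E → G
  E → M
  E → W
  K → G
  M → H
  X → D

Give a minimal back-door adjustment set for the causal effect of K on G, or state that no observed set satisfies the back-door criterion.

desc(K)\{K}={G}; candidates ⊆ {D,E,H,M,W,X}.
∅: K⊥G given ∅ in G with K→· removed — back-door holds.

K→G: minimal back-door set ∅.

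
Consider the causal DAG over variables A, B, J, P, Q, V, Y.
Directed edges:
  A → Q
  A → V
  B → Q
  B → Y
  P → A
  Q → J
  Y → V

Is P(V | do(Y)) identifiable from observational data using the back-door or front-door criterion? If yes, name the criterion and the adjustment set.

P(V|do(Y)): backdoor, adjust for ∅.

desc(Y)\{Y}={V}; candidates ⊆ {A,B,J,P,Q}.
∅: Y⊥V given ∅ in G with Y→· removed — back-door holds.
P(V|do(Y)) = P(V|Y) — no adjustment needed.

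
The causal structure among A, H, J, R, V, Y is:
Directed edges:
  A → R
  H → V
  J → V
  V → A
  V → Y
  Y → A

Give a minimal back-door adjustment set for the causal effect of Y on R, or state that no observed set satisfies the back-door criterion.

Y→R: minimal back-door set {V}.

desc(Y)\{Y}={A,R}; candidates ⊆ {H,J,V}.
size 0: {}; under {} Y still reaches {A,H,J,R,V} ∋ R.
{V}: Y⊥R given {V} in G with Y→· removed — back-door holds.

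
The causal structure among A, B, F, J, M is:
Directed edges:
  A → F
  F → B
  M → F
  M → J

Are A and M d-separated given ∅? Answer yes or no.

Bayes-Ball from A | ∅ reaches {B,F}.
M ∉ reach(A|∅) ⇒ A ⊥ M | ∅.

Yes — A ⊥ M | ∅.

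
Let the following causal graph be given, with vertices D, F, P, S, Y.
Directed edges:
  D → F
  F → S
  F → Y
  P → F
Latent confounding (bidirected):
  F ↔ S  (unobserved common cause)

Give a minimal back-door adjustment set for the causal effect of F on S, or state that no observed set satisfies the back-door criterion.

F→S: no observed back-door set.

desc(F)\{F}={S,Y}; candidates ⊆ {D,P}.
F↔S: latent back-door arc(s) into F.
size 0: {}; under {} F still reaches {D,P,S} ∋ S.
size 1: {D}, {P}; under {D} F still reaches {P,S} ∋ S.
size 2: {D,P}; under {D,P} F still reaches {S} ∋ S.
F↔S cannot be blocked by any observed set — no back-door set.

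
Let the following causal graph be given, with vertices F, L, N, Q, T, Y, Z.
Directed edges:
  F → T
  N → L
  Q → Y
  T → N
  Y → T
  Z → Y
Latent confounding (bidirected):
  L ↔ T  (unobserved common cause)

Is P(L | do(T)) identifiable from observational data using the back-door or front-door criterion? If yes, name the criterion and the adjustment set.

desc(T)\{T}={L,N}; candidates ⊆ {F,Q,Y,Z}.
T↔L: latent back-door arc(s) into T.
size 0: {}; under {} T still reaches {F,L,Q,Y,Z} ∋ L.
size 1: {F}, {Q}, {Y} …(+1); under {F} T still reaches {L,Q,Y,Z} ∋ L.
size 2: {F,Q}, {F,Y}, {F,Z} …(+3); under {F,Q} T still reaches {L,Y,Z} ∋ L.
T↔L cannot be blocked by any observed set — no back-door set.
{N}: (i) intercepts every directed T→L path; (ii) no back-door T→{N}; (iii) {T} blocks every back-door {N}→L. Front-door holds.
P(L|do(T)) = Σ_{N} P(N|T) Σ_{T'} P(L|N,T')P(T').

P(L|do(T)): frontdoor, adjust for {N}.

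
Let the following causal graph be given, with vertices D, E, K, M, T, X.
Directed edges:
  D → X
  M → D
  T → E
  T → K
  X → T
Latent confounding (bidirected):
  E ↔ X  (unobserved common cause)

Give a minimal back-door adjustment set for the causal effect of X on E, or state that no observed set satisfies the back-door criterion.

desc(X)\{X}={E,K,T}; candidates ⊆ {D,M}.
X↔E: latent back-door arc(s) into X.
size 0: {}; under {} X still reaches {D,E,M} ∋ E.
size 1: {D}, {M}; under {D} X still reaches {E} ∋ E.
size 2: {D,M}; under {D,M} X still reaches {E} ∋ E.
X↔E cannot be blocked by any observed set — no back-door set.

X→E: no observed back-door set.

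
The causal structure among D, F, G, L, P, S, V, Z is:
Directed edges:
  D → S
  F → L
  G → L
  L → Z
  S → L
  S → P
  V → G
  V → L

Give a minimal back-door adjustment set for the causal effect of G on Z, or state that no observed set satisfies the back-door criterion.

G→Z: minimal back-door set {V}.

desc(G)\{G}={L,Z}; candidates ⊆ {D,F,P,S,V}.
size 0: {}; under {} G still reaches {L,V,Z} ∋ Z.
{V}: G⊥Z given {V} in G with G→· removed — back-door holds.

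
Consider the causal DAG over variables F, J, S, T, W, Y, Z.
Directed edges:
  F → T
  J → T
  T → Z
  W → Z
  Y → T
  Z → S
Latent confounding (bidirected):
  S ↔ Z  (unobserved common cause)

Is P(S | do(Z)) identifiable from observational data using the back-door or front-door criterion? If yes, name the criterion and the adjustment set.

desc(Z)\{Z}={S}; candidates ⊆ {F,J,T,W,Y}.
Z↔S: latent back-door arc(s) into Z.
size 0: {}; under {} Z still reaches {F,J,S,T,W,Y} ∋ S.
size 1: {F}, {J}, {T} …(+2); under {F} Z still reaches {J,S,T,W,Y} ∋ S.
size 2: {F,J}, {F,T}, {F,W} …(+7); under {F,J} Z still reaches {S,T,W,Y} ∋ S.
Z↔S cannot be blocked by any observed set — no back-door set.
No mediator lies on a directed Z→…→S path.
Neither criterion identifies P(S|do(Z)) in this graph.

P(S|do(Z)): not identifiable (no BD/FD set).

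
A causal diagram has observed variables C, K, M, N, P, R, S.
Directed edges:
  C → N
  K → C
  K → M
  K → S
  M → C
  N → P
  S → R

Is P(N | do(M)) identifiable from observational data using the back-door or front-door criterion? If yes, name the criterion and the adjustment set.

desc(M)\{M}={C,N,P}; candidates ⊆ {K,R,S}.
size 0: {}; under {} M still reaches {C,K,N,P,R,S} ∋ N.
{K}: M⊥N given {K} in G with M→· removed — back-door holds.
P(N|do(M)) = Σ_{K} P(N|M,K)·P(K).

P(N|do(M)): backdoor, adjust for {K}.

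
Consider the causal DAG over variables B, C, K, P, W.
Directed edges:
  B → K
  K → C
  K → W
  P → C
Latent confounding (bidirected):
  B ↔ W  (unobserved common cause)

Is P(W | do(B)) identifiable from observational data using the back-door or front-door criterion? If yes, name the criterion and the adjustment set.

desc(B)\{B}={C,K,W}; candidates ⊆ {P}.
B↔W: latent back-door arc(s) into B.
size 0: {}; under {} B still reaches {W} ∋ W.
size 1: {P}; under {P} B still reaches {W} ∋ W.
B↔W cannot be blocked by any observed set — no back-door set.
{K}: (i) intercepts every directed B→W path; (ii) no back-door B→{K}; (iii) {B} blocks every back-door {K}→W. Front-door holds.
P(W|do(B)) = Σ_{K} P(K|B) Σ_{B'} P(W|K,B')P(B').

P(W|do(B)): frontdoor, adjust for {K}.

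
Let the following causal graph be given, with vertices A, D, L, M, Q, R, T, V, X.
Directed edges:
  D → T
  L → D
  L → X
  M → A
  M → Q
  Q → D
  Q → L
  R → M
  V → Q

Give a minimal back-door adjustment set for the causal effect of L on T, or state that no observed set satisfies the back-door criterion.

desc(L)\{L}={D,T,X}; candidates ⊆ {A,M,Q,R,V}.
size 0: {}; under {} L still reaches {A,D,M,Q,R,T,V} ∋ T.
{Q}: L⊥T given {Q} in G with L→· removed — back-door holds.

L→T: minimal back-door set {Q}.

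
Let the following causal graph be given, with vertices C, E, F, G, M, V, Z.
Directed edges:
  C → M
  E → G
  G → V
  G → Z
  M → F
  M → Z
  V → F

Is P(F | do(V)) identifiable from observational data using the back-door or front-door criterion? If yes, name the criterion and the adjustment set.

desc(V)\{V}={F}; candidates ⊆ {C,E,G,M,Z}.
∅: V⊥F given ∅ in G with V→· removed — back-door holds.
P(F|do(V)) = P(F|V) — no adjustment needed.

P(F|do(V)): backdoor, adjust for ∅.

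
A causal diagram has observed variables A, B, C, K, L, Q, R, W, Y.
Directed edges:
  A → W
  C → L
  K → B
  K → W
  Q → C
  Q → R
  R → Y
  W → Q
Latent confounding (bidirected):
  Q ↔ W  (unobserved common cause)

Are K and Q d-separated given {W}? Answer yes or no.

Bayes-Ball from K | {W} reaches {A,B,C,L,Q,R,Y}.
Q ∈ reach(K|{W}) ⇒ K ⊥̸ Q | {W}.

No — K and Q are d-connected given {W}.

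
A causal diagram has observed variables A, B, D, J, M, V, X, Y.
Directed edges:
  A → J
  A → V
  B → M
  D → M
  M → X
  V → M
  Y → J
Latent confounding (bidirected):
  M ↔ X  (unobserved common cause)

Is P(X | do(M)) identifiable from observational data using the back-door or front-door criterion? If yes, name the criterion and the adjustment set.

P(X|do(M)): not identifiable (no BD/FD set).

desc(M)\{M}={X}; candidates ⊆ {A,B,D,J,V,Y}.
M↔X: latent back-door arc(s) into M.
size 0: {}; under {} M still reaches {A,B,D,J,V,X} ∋ X.
size 1: {A}, {B}, {D} …(+3); under {A} M still reaches {B,D,V,X} ∋ X.
size 2: {A,B}, {A,D}, {A,J} …(+12); under {A,B} M still reaches {D,V,X} ∋ X.
M↔X cannot be blocked by any observed set — no back-door set.
No mediator lies on a directed M→…→X path.
Neither criterion identifies P(X|do(M)) in this graph.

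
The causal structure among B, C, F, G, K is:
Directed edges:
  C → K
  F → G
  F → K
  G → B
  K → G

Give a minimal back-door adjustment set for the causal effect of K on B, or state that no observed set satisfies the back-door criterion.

K→B: minimal back-door set {F}.

desc(K)\{K}={B,G}; candidates ⊆ {C,F}.
size 0: {}; under {} K still reaches {B,C,F,G} ∋ B.
{F}: K⊥B given {F} in G with K→· removed — back-door holds.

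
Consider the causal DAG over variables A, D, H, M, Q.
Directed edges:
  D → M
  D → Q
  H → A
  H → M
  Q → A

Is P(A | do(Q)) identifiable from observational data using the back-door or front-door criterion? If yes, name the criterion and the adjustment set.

P(A|do(Q)): backdoor, adjust for ∅.

desc(Q)\{Q}={A}; candidates ⊆ {D,H,M}.
∅: Q⊥A given ∅ in G with Q→· removed — back-door holds.
P(A|do(Q)) = P(A|Q) — no adjustment needed.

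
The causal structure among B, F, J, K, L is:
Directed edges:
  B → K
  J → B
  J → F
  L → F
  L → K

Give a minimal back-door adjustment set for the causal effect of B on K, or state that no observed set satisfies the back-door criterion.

desc(B)\{B}={K}; candidates ⊆ {F,J,L}.
∅: B⊥K given ∅ in G with B→· removed — back-door holds.

B→K: minimal back-door set ∅.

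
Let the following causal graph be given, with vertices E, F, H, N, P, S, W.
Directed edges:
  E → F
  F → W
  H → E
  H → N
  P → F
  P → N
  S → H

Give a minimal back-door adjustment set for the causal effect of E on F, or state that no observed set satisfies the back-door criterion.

desc(E)\{E}={F,W}; candidates ⊆ {H,N,P,S}.
∅: E⊥F given ∅ in G with E→· removed — back-door holds.

E→F: minimal back-door set ∅.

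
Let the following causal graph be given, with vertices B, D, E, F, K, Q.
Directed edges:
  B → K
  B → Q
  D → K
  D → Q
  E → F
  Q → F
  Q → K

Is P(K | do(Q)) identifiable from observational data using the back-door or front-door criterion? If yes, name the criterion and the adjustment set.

P(K|do(Q)): backdoor, adjust for {B, D}.

desc(Q)\{Q}={F,K}; candidates ⊆ {B,D,E}.
size 0: {}; under {} Q still reaches {B,D,K} ∋ K.
size 1: {B}, {D}, {E}; under {B} Q still reaches {D,K} ∋ K.
{B,D}: Q⊥K given {B,D} in G with Q→· removed — back-door holds.
P(K|do(Q)) = Σ_{B,D} P(K|Q,B,D)·P(B,D).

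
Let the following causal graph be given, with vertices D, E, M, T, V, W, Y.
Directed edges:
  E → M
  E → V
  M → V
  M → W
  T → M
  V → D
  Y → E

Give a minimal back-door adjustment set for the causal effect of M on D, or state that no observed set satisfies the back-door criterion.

desc(M)\{M}={D,V,W}; candidates ⊆ {E,T,Y}.
size 0: {}; under {} M still reaches {D,E,T,V,Y} ∋ D.
{E}: M⊥D given {E} in G with M→· removed — back-door holds.

M→D: minimal back-door set {E}.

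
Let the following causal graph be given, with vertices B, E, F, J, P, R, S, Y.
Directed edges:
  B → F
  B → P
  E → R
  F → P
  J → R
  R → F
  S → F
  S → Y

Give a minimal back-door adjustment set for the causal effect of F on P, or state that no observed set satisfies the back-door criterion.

desc(F)\{F}={P}; candidates ⊆ {B,E,J,R,S,Y}.
size 0: {}; under {} F still reaches {B,E,J,P,R,S,Y} ∋ P.
{B}: F⊥P given {B} in G with F→· removed — back-door holds.

F→P: minimal back-door set {B}.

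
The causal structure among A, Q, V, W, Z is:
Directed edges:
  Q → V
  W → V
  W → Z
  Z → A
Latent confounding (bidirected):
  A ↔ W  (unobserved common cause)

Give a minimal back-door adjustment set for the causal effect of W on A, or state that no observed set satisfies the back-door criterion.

W→A: no observed back-door set.

desc(W)\{W}={A,V,Z}; candidates ⊆ {Q}.
W↔A: latent back-door arc(s) into W.
size 0: {}; under {} W still reaches {A} ∋ A.
size 1: {Q}; under {Q} W still reaches {A} ∋ A.
W↔A cannot be blocked by any observed set — no back-door set.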